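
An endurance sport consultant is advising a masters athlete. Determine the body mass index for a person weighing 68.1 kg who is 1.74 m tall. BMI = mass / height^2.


BMI = mass / height^2
= 68.1 / 1.74^2
= 68.1 / 3.0276
= 22.49 kg/m^2

22.49 kg/m^2


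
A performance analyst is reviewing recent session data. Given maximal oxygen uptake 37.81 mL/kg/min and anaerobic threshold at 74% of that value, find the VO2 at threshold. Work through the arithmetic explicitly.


Percentage as decimal = 0.74
VO2 at AT = 37.81 * 0.74 = 27.98 mL/kg/min

27.98 mL/kg/min


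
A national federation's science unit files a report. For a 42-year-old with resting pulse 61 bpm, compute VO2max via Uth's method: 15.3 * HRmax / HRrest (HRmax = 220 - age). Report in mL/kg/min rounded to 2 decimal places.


Step 1: HRmax = 220 - 42 = 178 bpm
Step 2: Ratio = 178 / 61 = 2.918
Step 3: VO2max = 15.3 * 2.918 = 44.65 mL/kg/min

44.65 mL/kg/min


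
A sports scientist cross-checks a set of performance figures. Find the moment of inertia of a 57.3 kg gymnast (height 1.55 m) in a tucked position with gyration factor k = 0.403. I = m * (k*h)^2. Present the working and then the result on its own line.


Radius of gyration = 0.403 * 1.55 = 0.62465 m
I = 57.3 * 0.62465^2
= 57.3 * 0.390188
= 22.358 kg*m^2

22.358 kg*m^2


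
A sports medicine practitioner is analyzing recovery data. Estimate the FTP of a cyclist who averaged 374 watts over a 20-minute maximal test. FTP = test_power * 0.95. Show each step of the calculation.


FTP = 374 * 0.95 = 355.3 W

355.3 W


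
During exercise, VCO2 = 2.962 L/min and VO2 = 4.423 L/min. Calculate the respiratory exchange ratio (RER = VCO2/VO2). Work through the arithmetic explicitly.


RER = VCO2 / VO2
= 2.962 / 4.423
= 0.6697

0.6697


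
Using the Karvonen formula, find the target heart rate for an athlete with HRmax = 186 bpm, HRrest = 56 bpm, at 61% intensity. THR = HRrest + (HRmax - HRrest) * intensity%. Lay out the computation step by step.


HRR = 186 - 56 = 130
THR = 56 + 130 * 0.61
= 56 + 79.3
= 135.3 bpm

135.3 bpm


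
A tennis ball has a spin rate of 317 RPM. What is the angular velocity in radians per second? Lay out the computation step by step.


Convert RPM to rad/s: multiply by 2*pi and divide by 60
omega = 317 * 2 * pi / 60
= 33.196 rad/s

33.196 rad/s


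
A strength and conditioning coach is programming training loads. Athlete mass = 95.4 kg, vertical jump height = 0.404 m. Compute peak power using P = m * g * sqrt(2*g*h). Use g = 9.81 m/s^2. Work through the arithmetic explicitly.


sqrt(2 * 9.81 * 0.404) = sqrt(7.92648) = 2.815401 m/s
P = 95.4 * 9.81 * 2.815401
= 2634.86 W

2634.86 W


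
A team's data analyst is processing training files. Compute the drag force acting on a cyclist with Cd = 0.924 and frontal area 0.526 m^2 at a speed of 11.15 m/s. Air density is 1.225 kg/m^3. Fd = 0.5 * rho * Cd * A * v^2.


Step 1: v^2 = 124.3225
Step 2: Fd = 0.5 * 1.225 * 0.924 * 0.526 * 124.3225
= 37.01 N

37.01 N


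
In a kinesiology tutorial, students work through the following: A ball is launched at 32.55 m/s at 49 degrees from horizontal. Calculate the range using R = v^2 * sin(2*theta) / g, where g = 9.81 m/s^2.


sin(2 * 49) = sin(98) = 0.990268
v^2 = 32.55^2 = 1059.5025
R = 1059.5025 * 0.990268 / 9.81
= 106.951 m

106.951 m


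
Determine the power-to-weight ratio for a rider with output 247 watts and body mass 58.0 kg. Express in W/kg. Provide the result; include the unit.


P/W = 247 / 58.0 = 4.259 W/kg

4.259 W/kg


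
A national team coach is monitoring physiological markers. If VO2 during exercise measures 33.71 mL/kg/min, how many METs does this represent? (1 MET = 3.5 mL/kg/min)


METs = VO2 / 3.5 = 33.71 / 3.5 = 9.63

9.63 METs


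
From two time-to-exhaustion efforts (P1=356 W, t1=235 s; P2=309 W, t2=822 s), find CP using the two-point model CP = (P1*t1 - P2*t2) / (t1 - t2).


Work in trial 1 = 83660 J
Work in trial 2 = 253998 J
Delta work = -170338 J
Delta time = -587 s
CP = -170338 / -587 = 290.18 W

290.18 W


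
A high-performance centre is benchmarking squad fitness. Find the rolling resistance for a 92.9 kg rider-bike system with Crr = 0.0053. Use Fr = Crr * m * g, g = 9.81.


m * g = 92.9 * 9.81 = 911.349 N
Fr = 0.0053 * 911.349 = 4.83 N

4.83 N


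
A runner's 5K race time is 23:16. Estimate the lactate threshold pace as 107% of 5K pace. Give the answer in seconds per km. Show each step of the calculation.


Total race time = 23*60 + 16 = 1396 seconds
5K pace = 1396 / 5 = 279.2 sec/km
LT pace = 279.2 * 1.07 = 298.74 sec/km

298.74 s/km


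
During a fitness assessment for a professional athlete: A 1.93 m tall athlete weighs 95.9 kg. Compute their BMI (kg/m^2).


height^2 = 3.7249 m^2
BMI = 95.9 / 3.7249 = 25.75 kg/m^2

25.75 kg/m^2


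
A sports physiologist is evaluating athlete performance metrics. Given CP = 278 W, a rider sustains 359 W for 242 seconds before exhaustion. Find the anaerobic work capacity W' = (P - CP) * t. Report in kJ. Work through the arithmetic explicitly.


Excess power = 359 - 278 = 81 W
Work above CP = 81 * 242 = 19602 J
W' = 19.602 kJ

19.602 kJ


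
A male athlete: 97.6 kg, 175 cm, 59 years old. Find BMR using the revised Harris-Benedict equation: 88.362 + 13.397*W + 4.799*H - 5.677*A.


Intercept = 88.362
Weight contribution = 13.397 * 97.6 = 1307.5472
Height contribution = 4.799 * 175 = 839.825
Age contribution = 5.677 * 59 = 334.943
BMR = 88.362 + 1307.5472 + 839.825 - 334.943
= 1900.79 kcal/day

1900.79 kcal/day


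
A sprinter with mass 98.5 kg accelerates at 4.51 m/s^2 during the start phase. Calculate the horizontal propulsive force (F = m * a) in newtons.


F = m * a
= 98.5 * 4.51
= 444.24 N

444.24 N


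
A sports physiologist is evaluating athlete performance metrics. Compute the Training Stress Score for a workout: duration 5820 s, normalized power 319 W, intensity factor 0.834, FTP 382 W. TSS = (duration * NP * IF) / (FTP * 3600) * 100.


Product = 5820 * 319 * 0.834 = 1548387.72
Base = 382 * 3600 = 1375200
TSS = 1548387.72 / 1375200 * 100 = 112.59

112.59 TSS


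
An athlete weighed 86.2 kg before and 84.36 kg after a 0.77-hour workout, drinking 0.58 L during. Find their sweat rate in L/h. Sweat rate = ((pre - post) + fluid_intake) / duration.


Body mass change = 1.84 kg
Total sweat loss = 1.84 + 0.58 = 2.42 L
Rate = 2.42 / 0.77 = 3.143 L/h

3.143 L/h


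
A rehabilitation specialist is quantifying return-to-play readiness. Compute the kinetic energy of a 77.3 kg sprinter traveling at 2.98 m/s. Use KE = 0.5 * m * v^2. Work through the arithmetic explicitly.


Velocity squared = 8.8804
KE = 0.5 * 77.3 * 8.8804 = 343.23 J

343.23 J


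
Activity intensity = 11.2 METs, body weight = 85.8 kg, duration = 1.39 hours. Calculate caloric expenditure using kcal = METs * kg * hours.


kcal = 11.2 * 85.8 * 1.39
= 960.96 * 1.39
= 1335.73 kcal

1335.73 kcal


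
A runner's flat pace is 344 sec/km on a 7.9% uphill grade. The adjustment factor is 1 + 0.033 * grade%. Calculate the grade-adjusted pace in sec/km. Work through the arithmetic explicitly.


Factor = 1 + 0.033 * 7.9 = 1.2607
Adjusted pace = 344 * 1.2607
= 433.68 sec/km

433.68 s/km


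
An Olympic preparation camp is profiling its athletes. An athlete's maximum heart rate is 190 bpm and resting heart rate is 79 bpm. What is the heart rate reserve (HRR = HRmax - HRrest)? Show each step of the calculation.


HRR = HRmax - HRrest
= 190 - 79
= 111 bpm

111 bpm


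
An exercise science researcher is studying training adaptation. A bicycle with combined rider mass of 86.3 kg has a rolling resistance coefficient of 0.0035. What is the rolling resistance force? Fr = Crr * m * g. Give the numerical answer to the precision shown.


Fr = 0.0035 * 86.3 * 9.81
= 0.30205 * 9.81
= 2.963 N

2.963 N


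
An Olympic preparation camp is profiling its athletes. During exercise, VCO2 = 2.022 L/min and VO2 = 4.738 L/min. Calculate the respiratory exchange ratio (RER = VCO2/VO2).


RER = VCO2 / VO2
= 2.022 / 4.738
= 0.4268

0.4268


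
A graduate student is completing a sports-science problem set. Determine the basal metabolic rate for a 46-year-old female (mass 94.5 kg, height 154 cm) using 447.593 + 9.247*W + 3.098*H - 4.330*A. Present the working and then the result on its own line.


BMR = 447.593 + 9.247*94.5 + 3.098*154 - 4.330*46
= 1599.35 kcal/day

1599.35 kcal/day


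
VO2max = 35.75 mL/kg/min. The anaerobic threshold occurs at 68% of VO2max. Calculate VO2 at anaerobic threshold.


AT fraction = 68 / 100 = 0.68
AT VO2 = 35.75 * 0.68
= 24.31 mL/kg/min

24.31 mL/kg/min


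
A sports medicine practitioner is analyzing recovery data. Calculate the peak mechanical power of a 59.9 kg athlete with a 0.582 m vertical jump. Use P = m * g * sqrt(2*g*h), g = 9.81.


First, sqrt(2gh) = sqrt(2 * 9.81 * 0.582)
= sqrt(11.41884) = 3.379177 m/s
Power = 59.9 * 9.81 * 3.379177 = 1985.67 W

1985.67 W


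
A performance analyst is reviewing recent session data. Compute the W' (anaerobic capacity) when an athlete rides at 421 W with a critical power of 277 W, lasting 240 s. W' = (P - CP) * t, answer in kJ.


Above-CP power = 144 W
Duration = 240 s
W' = 144 * 240 = 34560 J
Convert: 34560 / 1000 = 34.56 kJ

34.56 kJ


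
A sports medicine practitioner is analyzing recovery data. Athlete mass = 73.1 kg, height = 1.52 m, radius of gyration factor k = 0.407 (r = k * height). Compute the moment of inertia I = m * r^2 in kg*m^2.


r = k * height = 0.407 * 1.52 = 0.61864 m
r^2 = 0.61864^2 = 0.382715
I = 73.1 * 0.382715 = 27.976 kg*m^2

27.976 kg*m^2


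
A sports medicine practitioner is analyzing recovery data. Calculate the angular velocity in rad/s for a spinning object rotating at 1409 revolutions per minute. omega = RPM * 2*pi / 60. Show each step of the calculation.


omega = RPM * 2*pi / 60
= 1409 * 6.28318531 / 60
= 147.55 rad/s

147.55 rad/s


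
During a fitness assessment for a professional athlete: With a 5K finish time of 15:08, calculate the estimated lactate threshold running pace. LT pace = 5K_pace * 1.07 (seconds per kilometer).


Race duration = 908 s for 5 km
Average pace = 908 / 5 = 181.6 s/km
LT pace = 181.6 * 1.07
= 194.31 s/km

194.31 s/km


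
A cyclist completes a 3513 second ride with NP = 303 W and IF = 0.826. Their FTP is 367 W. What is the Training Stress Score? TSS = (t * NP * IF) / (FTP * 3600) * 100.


t * NP * IF = 3513 * 303 * 0.826 = 879226.614
FTP * 3600 = 1321200
TSS = (879226.614 / 1321200) * 100 = 66.55

66.55 TSS


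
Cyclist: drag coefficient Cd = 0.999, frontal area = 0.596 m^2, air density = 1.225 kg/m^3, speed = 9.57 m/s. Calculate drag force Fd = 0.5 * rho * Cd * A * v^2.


v^2 = 9.57^2 = 91.5849
Fd = 0.5 * 1.225 * 0.999 * 0.596 * 91.5849
= 33.4 N

33.4 N


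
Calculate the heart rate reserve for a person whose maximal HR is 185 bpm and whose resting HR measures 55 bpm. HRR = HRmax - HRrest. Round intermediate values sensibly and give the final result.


HRmax = 185 bpm
HRrest = 55 bpm
HRR = 185 - 55 = 130 bpm

130 bpm


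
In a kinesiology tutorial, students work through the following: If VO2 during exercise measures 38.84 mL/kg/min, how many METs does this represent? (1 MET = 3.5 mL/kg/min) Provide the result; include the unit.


METs = VO2 / 3.5 = 38.84 / 3.5 = 11.1

11.1 METs


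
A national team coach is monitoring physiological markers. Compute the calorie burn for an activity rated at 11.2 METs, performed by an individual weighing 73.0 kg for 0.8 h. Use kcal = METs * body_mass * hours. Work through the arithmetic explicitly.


Product of METs and mass = 11.2 * 73.0 = 817.6
Total kcal = 817.6 * 0.8 = 654.08 kcal

654.08 kcal


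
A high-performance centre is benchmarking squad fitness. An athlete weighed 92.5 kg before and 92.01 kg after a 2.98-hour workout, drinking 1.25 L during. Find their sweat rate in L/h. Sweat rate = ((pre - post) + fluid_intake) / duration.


Body mass change = 0.49 kg
Total sweat loss = 0.49 + 1.25 = 1.74 L
Rate = 1.74 / 2.98 = 0.584 L/h

0.584 L/h


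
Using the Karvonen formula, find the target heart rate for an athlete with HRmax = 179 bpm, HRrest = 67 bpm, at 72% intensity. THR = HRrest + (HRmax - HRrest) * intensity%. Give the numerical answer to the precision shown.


HRR = 179 - 67 = 112
THR = 67 + 112 * 0.72
= 67 + 80.64
= 147.64 bpm

147.64 bpm


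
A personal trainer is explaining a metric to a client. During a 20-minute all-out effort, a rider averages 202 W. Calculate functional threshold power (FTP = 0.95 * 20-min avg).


FTP = 0.95 * 202
= 191.9 W

191.9 W


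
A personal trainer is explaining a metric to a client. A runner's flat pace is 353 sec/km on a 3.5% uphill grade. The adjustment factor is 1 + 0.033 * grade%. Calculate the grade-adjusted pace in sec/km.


Factor = 1 + 0.033 * 3.5 = 1.1155
Adjusted pace = 353 * 1.1155
= 393.77 sec/km

393.77 s/km


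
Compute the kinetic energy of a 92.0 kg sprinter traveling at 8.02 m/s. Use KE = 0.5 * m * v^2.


Velocity squared = 64.3204
KE = 0.5 * 92.0 * 64.3204 = 2958.74 J

2958.74 J


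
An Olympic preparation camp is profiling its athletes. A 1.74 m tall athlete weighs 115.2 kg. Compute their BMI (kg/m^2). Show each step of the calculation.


height^2 = 3.0276 m^2
BMI = 115.2 / 3.0276 = 38.05 kg/m^2

38.05 kg/m^2


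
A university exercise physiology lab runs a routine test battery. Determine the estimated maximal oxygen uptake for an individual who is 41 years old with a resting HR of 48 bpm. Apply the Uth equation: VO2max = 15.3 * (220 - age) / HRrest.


HRmax = 220 - 41 = 179
VO2max = 15.3 * (179 / 48)
= 15.3 * 3.7292
= 57.06 mL/kg/min

57.06 mL/kg/min


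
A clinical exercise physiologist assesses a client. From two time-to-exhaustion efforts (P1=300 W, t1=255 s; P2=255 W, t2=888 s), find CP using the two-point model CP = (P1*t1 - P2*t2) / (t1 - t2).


Work in trial 1 = 76500 J
Work in trial 2 = 226440 J
Delta work = -149940 J
Delta time = -633 s
CP = -149940 / -633 = 236.87 W

236.87 W


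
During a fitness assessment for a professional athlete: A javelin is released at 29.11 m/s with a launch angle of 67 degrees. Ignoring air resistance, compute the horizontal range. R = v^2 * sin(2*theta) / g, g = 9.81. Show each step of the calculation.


Launch speed squared = 847.3921
sin(2 * 67 deg) = 0.71934
Range = 847.3921 * 0.71934 / 9.81
= 62.137 m

62.137 m


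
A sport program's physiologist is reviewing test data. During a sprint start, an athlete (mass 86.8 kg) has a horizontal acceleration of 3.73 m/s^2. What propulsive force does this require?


Propulsive force = mass * acceleration
= 86.8 kg * 3.73 m/s^2
= 323.76 N

323.76 N


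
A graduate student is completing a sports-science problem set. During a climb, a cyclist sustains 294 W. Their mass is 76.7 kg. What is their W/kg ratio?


Power-to-weight = 294 W / 76.7 kg
= 3.833 W/kg

3.833 W/kg


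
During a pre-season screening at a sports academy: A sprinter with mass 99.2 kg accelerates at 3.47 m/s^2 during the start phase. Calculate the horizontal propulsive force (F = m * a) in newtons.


F = m * a
= 99.2 * 3.47
= 344.22 N

344.22 N


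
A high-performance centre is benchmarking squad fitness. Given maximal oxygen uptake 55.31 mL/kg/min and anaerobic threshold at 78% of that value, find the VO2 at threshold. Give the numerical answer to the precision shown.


Percentage as decimal = 0.78
VO2 at AT = 55.31 * 0.78 = 43.14 mL/kg/min

43.14 mL/kg/min


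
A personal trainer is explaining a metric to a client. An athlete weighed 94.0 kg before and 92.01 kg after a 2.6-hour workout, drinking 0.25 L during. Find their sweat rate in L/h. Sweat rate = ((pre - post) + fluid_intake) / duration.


Body mass change = 1.99 kg
Total sweat loss = 1.99 + 0.25 = 2.24 L
Rate = 2.24 / 2.6 = 0.862 L/h

0.862 L/h


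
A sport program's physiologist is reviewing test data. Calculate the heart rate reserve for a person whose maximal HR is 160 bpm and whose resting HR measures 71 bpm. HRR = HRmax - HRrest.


HRmax = 160 bpm
HRrest = 71 bpm
HRR = 160 - 71 = 89 bpm

89 bpm


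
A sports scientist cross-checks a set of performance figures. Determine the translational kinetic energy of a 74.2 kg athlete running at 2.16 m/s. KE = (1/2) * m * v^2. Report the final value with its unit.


KE = 0.5 * m * v^2
= 0.5 * 74.2 * 2.16^2
= 0.5 * 74.2 * 4.6656
= 173.09 J

173.09 J


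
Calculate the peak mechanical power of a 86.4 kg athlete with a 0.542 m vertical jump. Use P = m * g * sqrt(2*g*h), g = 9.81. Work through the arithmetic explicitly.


First, sqrt(2gh) = sqrt(2 * 9.81 * 0.542)
= sqrt(10.63404) = 3.260988 m/s
Power = 86.4 * 9.81 * 3.260988 = 2763.96 W

2763.96 W


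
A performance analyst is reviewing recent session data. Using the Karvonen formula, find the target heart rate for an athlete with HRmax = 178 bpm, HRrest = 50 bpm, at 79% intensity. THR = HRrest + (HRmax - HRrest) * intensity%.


HRR = 178 - 50 = 128
THR = 50 + 128 * 0.79
= 50 + 101.12
= 151.12 bpm

151.12 bpm


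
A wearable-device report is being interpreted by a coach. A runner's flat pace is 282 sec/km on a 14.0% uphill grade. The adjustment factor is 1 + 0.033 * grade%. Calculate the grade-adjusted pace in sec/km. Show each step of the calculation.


Factor = 1 + 0.033 * 14.0 = 1.462
Adjusted pace = 282 * 1.462
= 412.28 sec/km

412.28 s/km


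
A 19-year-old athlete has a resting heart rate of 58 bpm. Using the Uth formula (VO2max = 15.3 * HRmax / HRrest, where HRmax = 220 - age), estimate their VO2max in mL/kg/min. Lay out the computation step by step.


HRmax = 220 - 19 = 201 bpm
Ratio = HRmax / HRrest = 201 / 58 = 3.4655
VO2max = 15.3 * 3.4655 = 53.02 mL/kg/min

53.02 mL/kg/min


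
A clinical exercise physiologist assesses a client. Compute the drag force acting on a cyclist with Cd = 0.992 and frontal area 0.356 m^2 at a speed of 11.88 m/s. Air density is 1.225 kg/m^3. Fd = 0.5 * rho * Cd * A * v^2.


Step 1: v^2 = 141.1344
Step 2: Fd = 0.5 * 1.225 * 0.992 * 0.356 * 141.1344
= 30.528 N

30.528 N


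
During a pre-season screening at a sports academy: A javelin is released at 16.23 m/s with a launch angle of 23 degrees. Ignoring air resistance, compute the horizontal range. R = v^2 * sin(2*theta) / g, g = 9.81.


Launch speed squared = 263.4129
sin(2 * 23 deg) = 0.71934
Range = 263.4129 * 0.71934 / 9.81
= 19.315 m

19.315 m


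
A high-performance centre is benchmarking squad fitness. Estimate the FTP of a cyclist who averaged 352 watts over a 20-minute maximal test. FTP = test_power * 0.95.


FTP = 352 * 0.95 = 334.4 W

334.4 W


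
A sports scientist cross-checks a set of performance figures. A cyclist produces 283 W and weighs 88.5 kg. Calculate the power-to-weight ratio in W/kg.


P/W = power / mass
= 283 / 88.5
= 3.198 W/kg

3.198 W/kg


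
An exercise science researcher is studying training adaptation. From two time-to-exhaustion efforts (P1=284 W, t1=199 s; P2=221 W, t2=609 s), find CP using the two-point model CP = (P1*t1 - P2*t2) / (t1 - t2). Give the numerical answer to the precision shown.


Work in trial 1 = 56516 J
Work in trial 2 = 134589 J
Delta work = -78073 J
Delta time = -410 s
CP = -78073 / -410 = 190.42 W

190.42 W


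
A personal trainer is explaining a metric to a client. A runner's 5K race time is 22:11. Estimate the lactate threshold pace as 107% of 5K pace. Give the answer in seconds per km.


Total race time = 22*60 + 11 = 1331 seconds
5K pace = 1331 / 5 = 266.2 sec/km
LT pace = 266.2 * 1.07 = 284.83 sec/km

284.83 s/km


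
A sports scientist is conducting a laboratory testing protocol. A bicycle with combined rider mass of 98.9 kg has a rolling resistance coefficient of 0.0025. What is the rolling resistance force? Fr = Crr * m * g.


Fr = 0.0025 * 98.9 * 9.81
= 0.24725 * 9.81
= 2.426 N

2.426 N


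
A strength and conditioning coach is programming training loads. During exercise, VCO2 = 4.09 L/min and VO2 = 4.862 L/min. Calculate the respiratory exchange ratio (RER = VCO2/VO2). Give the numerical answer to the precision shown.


RER = VCO2 / VO2
= 4.09 / 4.862
= 0.8412

0.8412


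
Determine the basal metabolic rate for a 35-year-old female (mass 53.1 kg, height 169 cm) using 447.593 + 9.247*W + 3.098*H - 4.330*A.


BMR = 447.593 + 9.247*53.1 + 3.098*169 - 4.330*35
= 1310.62 kcal/day

1310.62 kcal/day


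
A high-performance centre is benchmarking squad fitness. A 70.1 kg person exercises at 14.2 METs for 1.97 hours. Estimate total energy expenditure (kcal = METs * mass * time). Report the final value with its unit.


Energy = METs * mass(kg) * time(h)
= 14.2 * 70.1 * 1.97
= 1960.98 kcal

1960.98 kcal


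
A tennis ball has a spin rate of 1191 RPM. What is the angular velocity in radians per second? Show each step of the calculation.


Convert RPM to rad/s: multiply by 2*pi and divide by 60
omega = 1191 * 2 * pi / 60
= 124.721 rad/s

124.721 rad/s


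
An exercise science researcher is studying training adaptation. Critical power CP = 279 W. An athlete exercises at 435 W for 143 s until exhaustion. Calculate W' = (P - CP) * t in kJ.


P - CP = 435 - 279 = 156 W
W' = 156 * 143 = 22308 J
= 22308 / 1000 = 22.308 kJ

22.308 kJ


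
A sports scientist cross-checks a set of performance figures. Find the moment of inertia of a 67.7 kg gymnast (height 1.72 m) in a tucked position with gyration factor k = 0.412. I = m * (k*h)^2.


Radius of gyration = 0.412 * 1.72 = 0.70864 m
I = 67.7 * 0.70864^2
= 67.7 * 0.502171
= 33.997 kg*m^2

33.997 kg*m^2


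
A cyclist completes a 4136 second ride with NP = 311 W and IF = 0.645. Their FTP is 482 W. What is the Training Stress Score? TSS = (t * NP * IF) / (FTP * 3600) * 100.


t * NP * IF = 4136 * 311 * 0.645 = 829660.92
FTP * 3600 = 1735200
TSS = (829660.92 / 1735200) * 100 = 47.81

47.81 TSS


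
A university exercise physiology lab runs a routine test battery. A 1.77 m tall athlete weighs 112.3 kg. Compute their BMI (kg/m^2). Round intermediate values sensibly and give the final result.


height^2 = 3.1329 m^2
BMI = 112.3 / 3.1329 = 35.85 kg/m^2

35.85 kg/m^2


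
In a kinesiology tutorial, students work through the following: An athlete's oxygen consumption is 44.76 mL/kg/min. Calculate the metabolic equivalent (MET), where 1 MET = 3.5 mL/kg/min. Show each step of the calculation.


MET = VO2 / 3.5
= 44.76 / 3.5
= 12.79 METs

12.79 METs


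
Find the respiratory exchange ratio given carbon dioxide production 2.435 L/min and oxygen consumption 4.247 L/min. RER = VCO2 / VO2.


VCO2 = 2.435 L/min
VO2 = 4.247 L/min
RER = 2.435 / 4.247 = 0.5733

0.5733


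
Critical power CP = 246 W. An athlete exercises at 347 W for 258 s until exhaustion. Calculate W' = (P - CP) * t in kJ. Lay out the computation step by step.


P - CP = 347 - 246 = 101 W
W' = 101 * 258 = 26058 J
= 26058 / 1000 = 26.058 kJ

26.058 kJ


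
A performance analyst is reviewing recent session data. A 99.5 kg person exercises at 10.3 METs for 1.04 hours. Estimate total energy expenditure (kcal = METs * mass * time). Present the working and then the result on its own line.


Energy = METs * mass(kg) * time(h)
= 10.3 * 99.5 * 1.04
= 1065.84 kcal

1065.84 kcal


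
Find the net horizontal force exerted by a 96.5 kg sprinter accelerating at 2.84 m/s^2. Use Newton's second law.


Newton's second law: F = m * a
F = 96.5 * 2.84 = 274.06 N

274.06 N


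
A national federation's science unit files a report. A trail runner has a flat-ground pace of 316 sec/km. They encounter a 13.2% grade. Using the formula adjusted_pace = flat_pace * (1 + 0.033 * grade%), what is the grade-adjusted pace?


Grade factor = 1 + 0.033 * 13.2 = 1.4356
Adjusted = 316 * 1.4356 = 453.65 sec/km

453.65 s/km


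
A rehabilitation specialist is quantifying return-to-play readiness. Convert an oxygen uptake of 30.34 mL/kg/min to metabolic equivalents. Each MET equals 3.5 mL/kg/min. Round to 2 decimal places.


One MET = 3.5 mL/kg/min
Number of METs = 30.34 / 3.5
= 8.67 METs

8.67 METs


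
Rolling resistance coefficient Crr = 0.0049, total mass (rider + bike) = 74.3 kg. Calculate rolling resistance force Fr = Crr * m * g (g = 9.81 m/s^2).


Fr = Crr * m * g
= 0.0049 * 74.3 * 9.81
= 3.572 N

3.572 N


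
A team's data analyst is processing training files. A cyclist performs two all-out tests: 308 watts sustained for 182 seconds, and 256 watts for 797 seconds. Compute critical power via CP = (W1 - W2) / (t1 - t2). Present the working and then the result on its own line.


W1 = P1 * t1 = 308 * 182 = 56056 J
W2 = P2 * t2 = 256 * 797 = 204032 J
CP = (56056 - 204032) / (182 - 797)
= 240.61 W

240.61 W


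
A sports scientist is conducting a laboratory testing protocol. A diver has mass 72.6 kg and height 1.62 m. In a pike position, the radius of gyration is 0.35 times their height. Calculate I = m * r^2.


r = 0.35 * 1.62 = 0.567 m
I = m * r^2 = 72.6 * 0.321489 = 23.34 kg*m^2

23.34 kg*m^2


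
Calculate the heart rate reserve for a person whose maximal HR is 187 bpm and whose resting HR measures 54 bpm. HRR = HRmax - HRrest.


HRmax = 187 bpm
HRrest = 54 bpm
HRR = 187 - 54 = 133 bpm

133 bpm


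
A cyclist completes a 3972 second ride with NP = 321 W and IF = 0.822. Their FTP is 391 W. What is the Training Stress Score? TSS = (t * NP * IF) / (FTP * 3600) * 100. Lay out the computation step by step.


t * NP * IF = 3972 * 321 * 0.822 = 1048059.864
FTP * 3600 = 1407600
TSS = (1048059.864 / 1407600) * 100 = 74.46

74.46 TSS


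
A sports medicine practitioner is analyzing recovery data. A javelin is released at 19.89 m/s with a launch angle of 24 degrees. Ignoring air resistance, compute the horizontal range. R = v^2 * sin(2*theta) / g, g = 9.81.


Launch speed squared = 395.6121
sin(2 * 24 deg) = 0.743145
Range = 395.6121 * 0.743145 / 9.81
= 29.969 m

29.969 m


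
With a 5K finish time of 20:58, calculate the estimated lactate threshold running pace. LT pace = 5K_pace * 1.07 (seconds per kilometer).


Race duration = 1258 s for 5 km
Average pace = 1258 / 5 = 251.6 s/km
LT pace = 251.6 * 1.07
= 269.21 s/km

269.21 s/km


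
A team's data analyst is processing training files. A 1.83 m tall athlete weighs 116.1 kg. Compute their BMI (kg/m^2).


height^2 = 3.3489 m^2
BMI = 116.1 / 3.3489 = 34.67 kg/m^2

34.67 kg/m^2


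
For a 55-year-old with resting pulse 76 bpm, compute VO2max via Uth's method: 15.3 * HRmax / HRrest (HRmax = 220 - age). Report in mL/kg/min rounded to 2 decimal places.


Step 1: HRmax = 220 - 55 = 165 bpm
Step 2: Ratio = 165 / 76 = 2.1711
Step 3: VO2max = 15.3 * 2.1711 = 33.22 mL/kg/min

33.22 mL/kg/min


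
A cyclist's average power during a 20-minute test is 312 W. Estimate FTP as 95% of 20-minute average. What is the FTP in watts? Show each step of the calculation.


FTP = 20-min power * 0.95
= 312 * 0.95
= 296.4 W

296.4 W


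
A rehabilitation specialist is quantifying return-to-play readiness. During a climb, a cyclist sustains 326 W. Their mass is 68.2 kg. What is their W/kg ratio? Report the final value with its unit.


Power-to-weight = 326 W / 68.2 kg
= 4.78 W/kg

4.78 W/kg


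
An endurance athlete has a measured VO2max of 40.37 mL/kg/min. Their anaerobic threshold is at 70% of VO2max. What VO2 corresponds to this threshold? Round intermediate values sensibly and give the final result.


Anaerobic threshold VO2 = VO2max * 70%
= 40.37 * 0.7
= 28.26 mL/kg/min

28.26 mL/kg/min


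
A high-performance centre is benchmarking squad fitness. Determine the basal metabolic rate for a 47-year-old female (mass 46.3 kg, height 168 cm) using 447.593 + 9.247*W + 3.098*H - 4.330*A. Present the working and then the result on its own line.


BMR = 447.593 + 9.247*46.3 + 3.098*168 - 4.330*47
= 1192.68 kcal/day

1192.68 kcal/day


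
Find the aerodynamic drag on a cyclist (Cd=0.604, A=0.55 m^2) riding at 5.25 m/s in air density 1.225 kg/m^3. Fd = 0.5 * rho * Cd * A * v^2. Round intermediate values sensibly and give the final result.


Fd = 0.5 * 1.225 * 0.604 * 0.55 * 5.25^2
= 0.5 * 1.225 * 0.604 * 0.55 * 27.5625
= 5.608 N

5.608 N


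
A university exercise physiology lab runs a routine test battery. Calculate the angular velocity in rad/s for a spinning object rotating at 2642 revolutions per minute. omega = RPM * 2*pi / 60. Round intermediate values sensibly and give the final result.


omega = RPM * 2*pi / 60
= 2642 * 6.28318531 / 60
= 276.67 rad/s

276.67 rad/s


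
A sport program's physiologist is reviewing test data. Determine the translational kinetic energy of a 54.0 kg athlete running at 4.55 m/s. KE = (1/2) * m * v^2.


KE = 0.5 * m * v^2
= 0.5 * 54.0 * 4.55^2
= 0.5 * 54.0 * 20.7025
= 558.97 J

558.97 J


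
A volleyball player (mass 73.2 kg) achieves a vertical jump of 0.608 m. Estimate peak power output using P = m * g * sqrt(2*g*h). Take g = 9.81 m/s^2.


2 * g * h = 2 * 9.81 * 0.608 = 11.92896
sqrt(11.92896) = 3.453833 m/s
P = 73.2 * 9.81 * 3.453833 = 2480.17 W

2480.17 W


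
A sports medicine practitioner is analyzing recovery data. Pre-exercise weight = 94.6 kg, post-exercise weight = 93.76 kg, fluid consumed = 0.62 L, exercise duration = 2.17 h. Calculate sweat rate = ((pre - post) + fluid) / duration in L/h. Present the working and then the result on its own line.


Weight loss = 94.6 - 93.76 = 0.84 kg (approx L)
Total sweat = 0.84 + 0.62 = 1.46 L
Sweat rate = 1.46 / 2.17 = 0.673 L/h

0.673 L/h


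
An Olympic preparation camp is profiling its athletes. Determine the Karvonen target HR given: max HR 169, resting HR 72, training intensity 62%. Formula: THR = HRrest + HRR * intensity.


HRR = HRmax - HRrest = 169 - 72 = 97
THR = 72 + 97 * 0.62
= 132.14 bpm

132.14 bpm


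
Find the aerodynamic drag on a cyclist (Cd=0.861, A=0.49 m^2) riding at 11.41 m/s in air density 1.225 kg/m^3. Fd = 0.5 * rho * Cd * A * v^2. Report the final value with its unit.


Fd = 0.5 * 1.225 * 0.861 * 0.49 * 11.41^2
= 0.5 * 1.225 * 0.861 * 0.49 * 130.1881
= 33.642 N

33.642 N


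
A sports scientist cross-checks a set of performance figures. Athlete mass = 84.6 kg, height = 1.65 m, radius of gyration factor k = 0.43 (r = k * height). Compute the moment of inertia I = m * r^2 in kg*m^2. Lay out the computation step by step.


r = k * height = 0.43 * 1.65 = 0.7095 m
r^2 = 0.7095^2 = 0.50339
I = 84.6 * 0.50339 = 42.587 kg*m^2

42.587 kg*m^2


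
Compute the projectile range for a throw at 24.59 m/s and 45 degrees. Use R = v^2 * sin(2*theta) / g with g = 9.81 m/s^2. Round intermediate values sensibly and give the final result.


Two times the angle = 90 degrees
sin(90) = 1.0
R = 604.6681 * 1.0 / 9.81 = 61.638 m

61.638 m


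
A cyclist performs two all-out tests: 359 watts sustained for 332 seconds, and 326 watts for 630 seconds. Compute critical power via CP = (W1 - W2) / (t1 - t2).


W1 = P1 * t1 = 359 * 332 = 119188 J
W2 = P2 * t2 = 326 * 630 = 205380 J
CP = (119188 - 205380) / (332 - 630)
= 289.23 W

289.23 W


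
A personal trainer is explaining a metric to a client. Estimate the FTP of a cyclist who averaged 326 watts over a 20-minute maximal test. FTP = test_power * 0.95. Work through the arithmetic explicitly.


FTP = 326 * 0.95 = 309.7 W

309.7 W


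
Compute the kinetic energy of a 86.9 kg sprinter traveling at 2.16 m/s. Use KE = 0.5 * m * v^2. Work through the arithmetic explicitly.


Velocity squared = 4.6656
KE = 0.5 * 86.9 * 4.6656 = 202.72 J

202.72 J


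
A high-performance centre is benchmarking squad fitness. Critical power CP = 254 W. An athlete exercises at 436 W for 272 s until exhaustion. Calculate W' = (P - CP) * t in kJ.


P - CP = 436 - 254 = 182 W
W' = 182 * 272 = 49504 J
= 49504 / 1000 = 49.504 kJ

49.504 kJ


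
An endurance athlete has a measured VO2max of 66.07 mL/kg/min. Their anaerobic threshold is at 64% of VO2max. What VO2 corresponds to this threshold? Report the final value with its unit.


Anaerobic threshold VO2 = VO2max * 64%
= 66.07 * 0.64
= 42.28 mL/kg/min

42.28 mL/kg/min


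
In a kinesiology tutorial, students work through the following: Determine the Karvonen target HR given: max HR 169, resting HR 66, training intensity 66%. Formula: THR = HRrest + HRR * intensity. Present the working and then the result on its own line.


HRR = HRmax - HRrest = 169 - 66 = 103
THR = 66 + 103 * 0.66
= 133.98 bpm

133.98 bpm


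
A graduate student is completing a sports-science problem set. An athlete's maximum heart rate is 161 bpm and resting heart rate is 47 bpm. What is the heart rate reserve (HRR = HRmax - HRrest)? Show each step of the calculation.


HRR = HRmax - HRrest
= 161 - 47
= 114 bpm

114 bpm


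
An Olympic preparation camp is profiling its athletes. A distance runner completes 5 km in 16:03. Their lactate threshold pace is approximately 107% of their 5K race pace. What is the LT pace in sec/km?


Convert to seconds: 16 min 3 s = 963 s
Pace per km = 963 / 5 = 192.6 s/km
LT pace = 192.6 * 1.07 = 206.08 s/km

206.08 s/km


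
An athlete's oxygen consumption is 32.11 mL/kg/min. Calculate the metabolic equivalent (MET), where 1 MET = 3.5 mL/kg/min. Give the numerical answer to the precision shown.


MET = VO2 / 3.5
= 32.11 / 3.5
= 9.17 METs

9.17 METs


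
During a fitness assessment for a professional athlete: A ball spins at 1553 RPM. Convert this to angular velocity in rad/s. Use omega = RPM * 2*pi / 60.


omega = 1553 * 2 * pi / 60
= 1553 * 6.28318531 / 60
= 9757.787 / 60
= 162.63 rad/s

162.63 rad/s


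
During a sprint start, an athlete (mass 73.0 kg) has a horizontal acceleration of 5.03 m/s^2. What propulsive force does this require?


Propulsive force = mass * acceleration
= 73.0 kg * 5.03 m/s^2
= 367.19 N

367.19 N


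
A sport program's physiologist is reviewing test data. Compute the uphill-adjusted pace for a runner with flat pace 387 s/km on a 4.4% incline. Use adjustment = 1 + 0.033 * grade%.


Adjustment factor = 1 + 0.033 * 4.4 = 1.1452
Grade-adjusted pace = 387 * 1.1452 = 443.19 s/km

443.19 s/km


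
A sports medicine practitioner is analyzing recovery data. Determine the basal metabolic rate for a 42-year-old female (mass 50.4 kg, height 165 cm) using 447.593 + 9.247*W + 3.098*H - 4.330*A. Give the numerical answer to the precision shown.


BMR = 447.593 + 9.247*50.4 + 3.098*165 - 4.330*42
= 1242.95 kcal/day

1242.95 kcal/day


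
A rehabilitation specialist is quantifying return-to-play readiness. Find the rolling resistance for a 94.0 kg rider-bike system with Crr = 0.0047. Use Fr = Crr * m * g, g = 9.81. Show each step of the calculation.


m * g = 94.0 * 9.81 = 922.14 N
Fr = 0.0047 * 922.14 = 4.334 N

4.334 N


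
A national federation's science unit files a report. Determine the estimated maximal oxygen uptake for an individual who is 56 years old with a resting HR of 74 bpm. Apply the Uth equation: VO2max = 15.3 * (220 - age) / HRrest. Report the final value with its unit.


HRmax = 220 - 56 = 164
VO2max = 15.3 * (164 / 74)
= 15.3 * 2.2162
= 33.91 mL/kg/min

33.91 mL/kg/min


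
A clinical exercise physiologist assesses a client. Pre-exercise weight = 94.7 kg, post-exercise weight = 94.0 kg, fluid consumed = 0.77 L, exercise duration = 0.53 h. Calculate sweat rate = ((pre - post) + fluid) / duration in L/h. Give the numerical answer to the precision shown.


Weight loss = 94.7 - 94.0 = 0.7 kg (approx L)
Total sweat = 0.7 + 0.77 = 1.47 L
Sweat rate = 1.47 / 0.53 = 2.774 L/h

2.774 L/h


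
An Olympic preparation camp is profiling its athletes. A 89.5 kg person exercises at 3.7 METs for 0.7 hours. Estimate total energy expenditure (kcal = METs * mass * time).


Energy = METs * mass(kg) * time(h)
= 3.7 * 89.5 * 0.7
= 231.81 kcal

231.81 kcal


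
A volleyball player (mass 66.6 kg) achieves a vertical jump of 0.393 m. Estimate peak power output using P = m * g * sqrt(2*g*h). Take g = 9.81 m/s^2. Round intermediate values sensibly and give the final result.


2 * g * h = 2 * 9.81 * 0.393 = 7.71066
sqrt(7.71066) = 2.776808 m/s
P = 66.6 * 9.81 * 2.776808 = 1814.22 W

1814.22 W


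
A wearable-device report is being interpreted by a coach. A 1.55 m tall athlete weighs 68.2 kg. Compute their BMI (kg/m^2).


height^2 = 2.4025 m^2
BMI = 68.2 / 2.4025 = 28.39 kg/m^2

28.39 kg/m^2


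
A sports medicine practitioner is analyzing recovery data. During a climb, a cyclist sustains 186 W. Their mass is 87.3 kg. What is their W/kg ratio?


Power-to-weight = 186 W / 87.3 kg
= 2.131 W/kg

2.131 W/kg


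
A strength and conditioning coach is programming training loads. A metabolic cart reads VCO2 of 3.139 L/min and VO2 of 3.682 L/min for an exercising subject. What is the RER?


RER = VCO2 / VO2 = 3.139 / 3.682 = 0.8525

0.8525


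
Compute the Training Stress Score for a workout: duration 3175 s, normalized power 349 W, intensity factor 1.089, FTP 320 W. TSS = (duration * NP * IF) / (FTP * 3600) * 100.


Product = 3175 * 349 * 1.089 = 1206693.675
Base = 320 * 3600 = 1152000
TSS = 1206693.675 / 1152000 * 100 = 104.75

104.75 TSS


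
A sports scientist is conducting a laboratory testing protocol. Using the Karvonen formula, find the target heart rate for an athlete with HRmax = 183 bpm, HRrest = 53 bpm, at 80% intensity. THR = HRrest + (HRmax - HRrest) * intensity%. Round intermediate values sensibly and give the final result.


HRR = 183 - 53 = 130
THR = 53 + 130 * 0.8
= 53 + 104.0
= 157.0 bpm

157.0 bpm


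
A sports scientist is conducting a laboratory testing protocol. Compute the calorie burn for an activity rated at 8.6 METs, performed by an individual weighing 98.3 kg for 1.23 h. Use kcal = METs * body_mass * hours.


Product of METs and mass = 8.6 * 98.3 = 845.38
Total kcal = 845.38 * 1.23 = 1039.82 kcal

1039.82 kcal


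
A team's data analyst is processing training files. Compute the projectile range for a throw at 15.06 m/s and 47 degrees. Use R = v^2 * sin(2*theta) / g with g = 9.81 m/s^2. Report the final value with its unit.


Two times the angle = 94 degrees
sin(94) = 0.997564
R = 226.8036 * 0.997564 / 9.81 = 23.063 m

23.063 m


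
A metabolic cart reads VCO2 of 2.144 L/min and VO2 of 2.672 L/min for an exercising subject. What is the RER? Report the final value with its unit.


RER = VCO2 / VO2 = 2.144 / 2.672 = 0.8024

0.8024


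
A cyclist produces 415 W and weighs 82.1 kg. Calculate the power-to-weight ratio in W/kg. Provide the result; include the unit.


P/W = power / mass
= 415 / 82.1
= 5.055 W/kg

5.055 W/kg


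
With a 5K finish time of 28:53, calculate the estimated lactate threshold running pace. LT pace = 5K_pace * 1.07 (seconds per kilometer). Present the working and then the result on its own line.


Race duration = 1733 s for 5 km
Average pace = 1733 / 5 = 346.6 s/km
LT pace = 346.6 * 1.07
= 370.86 s/km

370.86 s/km


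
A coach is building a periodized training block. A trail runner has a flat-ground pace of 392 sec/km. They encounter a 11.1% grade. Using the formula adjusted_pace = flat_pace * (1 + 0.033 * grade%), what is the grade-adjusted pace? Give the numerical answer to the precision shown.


Grade factor = 1 + 0.033 * 11.1 = 1.3663
Adjusted = 392 * 1.3663 = 535.59 sec/km

535.59 s/km


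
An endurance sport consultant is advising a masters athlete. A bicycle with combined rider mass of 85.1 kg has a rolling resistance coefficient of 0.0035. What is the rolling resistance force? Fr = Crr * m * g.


Fr = 0.0035 * 85.1 * 9.81
= 0.29785 * 9.81
= 2.922 N

2.922 N


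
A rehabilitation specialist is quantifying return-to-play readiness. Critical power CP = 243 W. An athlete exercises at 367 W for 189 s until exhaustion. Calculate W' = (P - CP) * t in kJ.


P - CP = 367 - 243 = 124 W
W' = 124 * 189 = 23436 J
= 23436 / 1000 = 23.436 kJ

23.436 kJ
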